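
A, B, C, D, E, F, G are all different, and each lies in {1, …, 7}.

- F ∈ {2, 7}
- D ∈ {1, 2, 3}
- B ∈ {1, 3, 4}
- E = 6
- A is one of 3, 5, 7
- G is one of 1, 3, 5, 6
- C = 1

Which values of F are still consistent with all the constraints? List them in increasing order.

C's domain is down to {1}, so C = 1. Remove 1 from B, D, G.
E's domain is down to {6}, so E = 6. Eliminate 6 elsewhere: G.
Among the 5 still-open variables, 4 fits only B (and all 5 values in {2, 3, 4, 5, 7} must be used), so B = 4.
No further eliminations apply; F can still be any of 2, 7.

2, 7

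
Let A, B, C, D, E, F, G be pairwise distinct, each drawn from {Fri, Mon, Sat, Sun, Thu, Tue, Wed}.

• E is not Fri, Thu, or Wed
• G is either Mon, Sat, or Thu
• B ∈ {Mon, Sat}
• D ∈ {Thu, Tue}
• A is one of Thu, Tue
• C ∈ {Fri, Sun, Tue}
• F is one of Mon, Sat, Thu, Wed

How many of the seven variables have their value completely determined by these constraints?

3

Among the 7 variables, Fri fits only C (and all 7 values in {Fri, Mon, Sat, Sun, Thu, Tue, Wed} must be used), so C = Fri.
The 6 still-open variables draw from only 6 values {Mon, Sat, Sun, Thu, Tue, Wed}, so each is used; only E can be Sun, hence E = Sun.
The 5 still-open variables together cover exactly {Mon, Sat, Thu, Tue, Wed} — 5 values for 5 variables — and Wed appears only in F's list, so F = Wed.
A and D share exactly the 2 values {Thu, Tue}; by pigeonhole those values go to them, so strike Thu, Tue from G.
Determined: C=Fri, E=Sun, F=Wed. The other variables each still have more than one consistent value. That makes 3.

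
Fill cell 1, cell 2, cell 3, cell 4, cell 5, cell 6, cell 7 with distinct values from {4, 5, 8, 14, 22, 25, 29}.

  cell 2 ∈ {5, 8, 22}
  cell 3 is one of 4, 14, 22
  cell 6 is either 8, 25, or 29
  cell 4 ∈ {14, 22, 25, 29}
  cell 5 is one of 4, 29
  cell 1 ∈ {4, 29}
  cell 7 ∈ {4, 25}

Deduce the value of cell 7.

The 7 variables together cover exactly {4, 5, 8, 14, 22, 25, 29} — 7 values for 7 variables — and 5 appears only in cell 2's list, so cell 2 = 5.
The 6 still-open variables together cover exactly {4, 8, 14, 22, 25, 29} — 6 values for 6 variables — and 8 appears only in cell 6's list, so cell 6 = 8.
cell 1 and cell 5 between them cover only {4, 29} — a naked pair. Remove those values from cell 3, cell 4, cell 7.
So cell 7 = 25.

25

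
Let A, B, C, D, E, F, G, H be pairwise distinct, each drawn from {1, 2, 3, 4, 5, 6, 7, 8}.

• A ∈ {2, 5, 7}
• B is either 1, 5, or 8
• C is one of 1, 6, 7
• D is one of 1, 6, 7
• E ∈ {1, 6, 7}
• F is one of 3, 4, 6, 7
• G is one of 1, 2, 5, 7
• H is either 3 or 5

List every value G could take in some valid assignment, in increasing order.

The 8 variables together cover exactly {1, 2, 3, 4, 5, 6, 7, 8} — 8 values for 8 variables — and 4 appears only in F's list, so F = 4.
The 7 still-open variables together cover exactly {1, 2, 3, 5, 6, 7, 8} — 7 values for 7 variables — and 3 appears only in H's list, so H = 3.
Among the 6 still-open variables, 8 fits only B (and all 6 values in {1, 2, 5, 6, 7, 8} must be used), so B = 8.
C, D, E share exactly the 3 values {1, 6, 7}; by pigeonhole those values go to them, so strike 1, 6, 7 from A, G.
No further eliminations apply; G can still be any of 2, 5.

2, 5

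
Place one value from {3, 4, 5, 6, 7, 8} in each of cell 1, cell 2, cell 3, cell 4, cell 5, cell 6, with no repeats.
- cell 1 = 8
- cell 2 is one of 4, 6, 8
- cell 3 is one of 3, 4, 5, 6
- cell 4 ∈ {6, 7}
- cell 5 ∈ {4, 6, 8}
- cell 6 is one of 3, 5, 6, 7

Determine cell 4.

cell 1 must be 8 (only option left). So cell 2, cell 5 can't be 8.
The 2 variables cell 2 and cell 5 are confined to {4, 6}, which locks those values in; drop them from cell 3, cell 4, cell 6.
So cell 4 = 7.

7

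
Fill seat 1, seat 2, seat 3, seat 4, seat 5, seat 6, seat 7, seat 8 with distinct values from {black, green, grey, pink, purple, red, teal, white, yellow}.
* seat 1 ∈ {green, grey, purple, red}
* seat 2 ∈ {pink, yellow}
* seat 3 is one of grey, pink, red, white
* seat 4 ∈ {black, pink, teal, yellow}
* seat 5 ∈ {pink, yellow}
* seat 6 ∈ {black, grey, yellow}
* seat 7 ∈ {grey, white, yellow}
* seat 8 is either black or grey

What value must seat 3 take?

seat 2 and seat 5 share exactly the 2 values {pink, yellow}; by pigeonhole those values go to them, so strike pink, yellow from seat 3, seat 4, seat 6, seat 7.
seat 6 and seat 8 share exactly the 2 values {black, grey}; by pigeonhole those values go to them, so strike black, grey from seat 1, seat 3, seat 4, seat 7.
seat 4 has just one choice, so seat 4 = teal.
That leaves seat 7 = white. So seat 3 can't be white.
So seat 3 = red.

red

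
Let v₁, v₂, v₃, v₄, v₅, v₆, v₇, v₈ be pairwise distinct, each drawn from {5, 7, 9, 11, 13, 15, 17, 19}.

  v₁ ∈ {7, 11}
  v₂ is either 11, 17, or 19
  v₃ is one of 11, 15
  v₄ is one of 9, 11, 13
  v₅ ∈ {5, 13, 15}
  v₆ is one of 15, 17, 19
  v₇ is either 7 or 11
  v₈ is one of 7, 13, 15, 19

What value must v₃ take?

15

The 8 variables together cover exactly {5, 7, 9, 11, 13, 15, 17, 19} — 8 values for 8 variables — and 5 appears only in v₅'s list, so v₅ = 5.
The 7 still-open variables draw from only 7 values {7, 9, 11, 13, 15, 17, 19}, so each is used; only v₄ can be 9, hence v₄ = 9.
The 6 still-open variables together cover exactly {7, 11, 13, 15, 17, 19} — 6 values for 6 variables — and 13 appears only in v₈'s list, so v₈ = 13.
The 2 variables v₁ and v₇ are confined to {7, 11}, which locks those values in; drop them from v₂, v₃.
So v₃ = 15.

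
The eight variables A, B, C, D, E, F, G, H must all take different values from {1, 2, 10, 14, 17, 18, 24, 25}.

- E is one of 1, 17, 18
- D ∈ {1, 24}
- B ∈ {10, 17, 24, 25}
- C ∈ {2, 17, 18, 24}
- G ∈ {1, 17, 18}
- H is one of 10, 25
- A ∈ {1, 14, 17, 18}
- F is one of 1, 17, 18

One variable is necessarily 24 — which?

The 8 variables draw from only 8 values {1, 2, 10, 14, 17, 18, 24, 25}, so each is used; only C can be 2, hence C = 2.
The 7 still-open variables draw from only 7 values {1, 10, 14, 17, 18, 24, 25}, so each is used; only A can be 14, hence A = 14.
E, F, G between them cover only {1, 17, 18} — a naked triple. Remove those values from B, D.
So 24 goes to D.

D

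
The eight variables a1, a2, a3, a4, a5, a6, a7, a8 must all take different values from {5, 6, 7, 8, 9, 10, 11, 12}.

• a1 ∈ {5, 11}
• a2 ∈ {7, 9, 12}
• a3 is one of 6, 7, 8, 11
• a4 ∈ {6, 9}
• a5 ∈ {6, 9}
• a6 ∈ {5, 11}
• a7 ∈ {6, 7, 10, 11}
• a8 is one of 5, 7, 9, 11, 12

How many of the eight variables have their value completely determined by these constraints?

The 8 variables together cover exactly {5, 6, 7, 8, 9, 10, 11, 12} — 8 values for 8 variables — and 8 appears only in a3's list, so a3 = 8.
The 7 still-open variables draw from only 7 values {5, 6, 7, 9, 10, 11, 12}, so each is used; only a7 can be 10, hence a7 = 10.
a1 and a6 share exactly the 2 values {5, 11}; by pigeonhole those values go to them, so strike 5, 11 from a8.
The 2 variables a4 and a5 are confined to {6, 9}, which locks those values in; drop them from a2, a8.
Determined: a3=8, a7=10. The other variables each still have more than one consistent value. That makes 2.

2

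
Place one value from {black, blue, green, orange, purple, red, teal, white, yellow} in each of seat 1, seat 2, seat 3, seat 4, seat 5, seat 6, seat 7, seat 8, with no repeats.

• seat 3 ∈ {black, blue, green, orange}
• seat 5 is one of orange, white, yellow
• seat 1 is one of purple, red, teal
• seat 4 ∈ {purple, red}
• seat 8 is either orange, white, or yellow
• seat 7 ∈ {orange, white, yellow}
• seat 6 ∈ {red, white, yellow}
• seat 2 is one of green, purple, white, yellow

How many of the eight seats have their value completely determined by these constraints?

The 3 variables seat 5, seat 7, seat 8 are confined to {orange, white, yellow}, which locks those values in; drop them from seat 2, seat 3, seat 6.
seat 6's domain is down to {red}, so seat 6 = red. Remove red from seat 1, seat 4.
seat 4 must be purple (only option left). Strike purple from seat 1, seat 2.
seat 1's domain is down to {teal}, so seat 1 = teal.
seat 2 must be green (only option left). Eliminate green elsewhere: seat 3.
Determined: seat 1=teal, seat 2=green, seat 4=purple, seat 6=red. The other seats each still have more than one consistent value. That makes 4.

4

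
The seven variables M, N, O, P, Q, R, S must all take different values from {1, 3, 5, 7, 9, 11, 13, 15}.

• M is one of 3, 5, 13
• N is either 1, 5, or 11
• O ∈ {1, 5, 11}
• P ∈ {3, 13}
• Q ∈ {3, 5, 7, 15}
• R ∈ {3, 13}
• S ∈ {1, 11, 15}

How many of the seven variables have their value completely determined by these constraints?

Among the 7 variables, 7 fits only Q (and all 7 values in {1, 3, 5, 7, 11, 13, 15} must be used), so Q = 7.
The 6 still-open variables together cover exactly {1, 3, 5, 11, 13, 15} — 6 values for 6 variables — and 15 appears only in S's list, so S = 15.
The 2 variables P and R are confined to {3, 13}, which locks those values in; drop them from M.
M must be 5 (only option left). Remove 5 from N, O.
Determined: M=5, Q=7, S=15. The other variables each still have more than one consistent value. That makes 3.

3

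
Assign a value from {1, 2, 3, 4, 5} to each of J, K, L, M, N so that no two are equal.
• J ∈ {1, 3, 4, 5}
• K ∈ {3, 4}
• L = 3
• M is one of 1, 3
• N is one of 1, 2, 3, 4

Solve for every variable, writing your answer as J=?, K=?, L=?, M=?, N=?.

L must be 3 (only option left). Remove 3 from J, K, M, N.
That leaves M = 1. Strike 1 from J, N.
K has just one choice, so K = 4. Remove 4 from J, N.
N has just one choice, so N = 2.
J has just one choice, so J = 5.

J=5, K=4, L=3, M=1, N=2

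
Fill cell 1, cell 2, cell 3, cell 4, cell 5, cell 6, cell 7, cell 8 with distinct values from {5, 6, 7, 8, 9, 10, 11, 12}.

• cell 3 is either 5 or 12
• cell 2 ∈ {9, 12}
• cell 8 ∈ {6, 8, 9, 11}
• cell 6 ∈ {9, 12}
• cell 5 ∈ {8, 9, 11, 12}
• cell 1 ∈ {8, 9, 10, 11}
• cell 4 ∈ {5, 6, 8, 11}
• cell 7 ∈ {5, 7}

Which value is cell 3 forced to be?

5

The 8 variables draw from only 8 values {5, 6, 7, 8, 9, 10, 11, 12}, so each is used; only cell 7 can be 7, hence cell 7 = 7.
The 7 still-open variables together cover exactly {5, 6, 8, 9, 10, 11, 12} — 7 values for 7 variables — and 10 appears only in cell 1's list, so cell 1 = 10.
cell 2 and cell 6 share exactly the 2 values {9, 12}; by pigeonhole those values go to them, so strike 9, 12 from cell 3, cell 5, cell 8.
So cell 3 = 5.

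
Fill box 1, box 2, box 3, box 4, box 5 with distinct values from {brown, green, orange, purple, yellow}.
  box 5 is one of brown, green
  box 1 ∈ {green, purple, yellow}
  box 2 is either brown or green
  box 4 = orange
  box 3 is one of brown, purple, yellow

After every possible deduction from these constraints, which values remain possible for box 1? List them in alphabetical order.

box 4 must be orange (only option left).
The 2 variables box 2 and box 5 are confined to {brown, green}, which locks those values in; drop them from box 1, box 3.
No further eliminations apply; box 1 can still be any of purple, yellow.

purple, yellow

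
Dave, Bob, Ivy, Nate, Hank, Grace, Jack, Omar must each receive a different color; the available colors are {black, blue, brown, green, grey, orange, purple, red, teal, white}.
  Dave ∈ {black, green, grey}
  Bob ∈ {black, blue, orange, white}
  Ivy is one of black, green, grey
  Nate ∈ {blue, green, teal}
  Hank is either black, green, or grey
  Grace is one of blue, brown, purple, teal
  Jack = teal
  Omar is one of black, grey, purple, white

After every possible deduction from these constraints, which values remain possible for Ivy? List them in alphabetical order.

Jack's domain is down to {teal}, so Jack = teal. Strike teal from Nate, Grace.
The 3 variables Dave, Ivy, Hank are confined to {black, green, grey}, which locks those values in; drop them from Bob, Nate, Omar.
That leaves Nate = blue. Eliminate blue elsewhere: Bob, Grace.
No further eliminations apply; Ivy can still be any of black, green, grey.

black, green, grey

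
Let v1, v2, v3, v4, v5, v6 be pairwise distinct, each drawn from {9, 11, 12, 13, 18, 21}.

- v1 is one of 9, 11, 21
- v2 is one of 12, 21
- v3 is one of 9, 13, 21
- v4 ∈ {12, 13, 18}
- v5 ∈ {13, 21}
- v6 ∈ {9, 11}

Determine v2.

The 6 variables draw from only 6 values {9, 11, 12, 13, 18, 21}, so each is used; only v4 can be 18, hence v4 = 18.
The 5 still-open variables together cover exactly {9, 11, 12, 13, 21} — 5 values for 5 variables — and 12 appears only in v2's list, so v2 = 12.

12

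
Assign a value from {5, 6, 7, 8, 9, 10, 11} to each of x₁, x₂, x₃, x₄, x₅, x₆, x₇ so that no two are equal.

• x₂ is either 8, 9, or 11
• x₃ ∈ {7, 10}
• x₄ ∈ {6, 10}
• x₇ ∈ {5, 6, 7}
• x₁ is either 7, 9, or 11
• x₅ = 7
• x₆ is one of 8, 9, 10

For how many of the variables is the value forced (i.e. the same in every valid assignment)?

x₅ has just one choice, so x₅ = 7. So x₁, x₃, x₇ can't be 7.
That leaves x₃ = 10. Eliminate 10 elsewhere: x₄, x₆.
x₄'s domain is down to {6}, so x₄ = 6. Remove 6 from x₇.
x₇ must be 5 (only option left).
Determined: x₃=10, x₄=6, x₅=7, x₇=5. The other variables each still have more than one consistent value. That makes 4.

4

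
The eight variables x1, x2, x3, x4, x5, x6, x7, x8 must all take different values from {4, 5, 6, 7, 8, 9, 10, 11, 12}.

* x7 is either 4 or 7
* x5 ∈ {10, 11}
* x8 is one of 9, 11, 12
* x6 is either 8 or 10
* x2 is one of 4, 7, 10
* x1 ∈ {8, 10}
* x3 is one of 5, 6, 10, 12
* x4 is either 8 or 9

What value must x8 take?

x1 and x6 share exactly the 2 values {8, 10}; by pigeonhole those values go to them, so strike 8, 10 from x2, x3, x4, x5.
x4 has just one choice, so x4 = 9. Strike 9 from x8.
That leaves x5 = 11. Strike 11 from x8.
So x8 = 12.

12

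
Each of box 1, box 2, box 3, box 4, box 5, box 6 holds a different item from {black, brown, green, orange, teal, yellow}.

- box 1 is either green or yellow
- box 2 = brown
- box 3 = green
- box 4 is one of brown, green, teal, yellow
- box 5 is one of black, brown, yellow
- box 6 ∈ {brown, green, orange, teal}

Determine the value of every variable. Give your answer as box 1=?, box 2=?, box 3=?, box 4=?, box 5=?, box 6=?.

box 1=yellow, box 2=brown, box 3=green, box 4=teal, box 5=black, box 6=orange

box 2 must be brown (only option left). Eliminate brown elsewhere: box 4, box 5, box 6.
box 3's domain is down to {green}, so box 3 = green. Eliminate green elsewhere: box 1, box 4, box 6.
box 1 has just one choice, so box 1 = yellow. So box 4, box 5 can't be yellow.
That leaves box 4 = teal. Eliminate teal elsewhere: box 6.
box 5's domain is down to {black}, so box 5 = black.
box 6 has just one choice, so box 6 = orange.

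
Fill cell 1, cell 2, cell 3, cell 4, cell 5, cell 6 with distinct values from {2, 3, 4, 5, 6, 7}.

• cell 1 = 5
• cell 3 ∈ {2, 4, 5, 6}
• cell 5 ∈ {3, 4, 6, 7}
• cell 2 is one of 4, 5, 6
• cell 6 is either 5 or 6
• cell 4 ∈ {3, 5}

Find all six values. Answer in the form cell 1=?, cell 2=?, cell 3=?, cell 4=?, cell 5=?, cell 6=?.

cell 1's domain is down to {5}, so cell 1 = 5. Strike 5 from cell 2, cell 3, cell 4, cell 6.
That leaves cell 4 = 3. Strike 3 from cell 5.
cell 6 must be 6 (only option left). Strike 6 from cell 2, cell 3, cell 5.
cell 2's domain is down to {4}, so cell 2 = 4. Strike 4 from cell 3, cell 5.
cell 3 must be 2 (only option left).
That leaves cell 5 = 7.

cell 1=5, cell 2=4, cell 3=2, cell 4=3, cell 5=7, cell 6=6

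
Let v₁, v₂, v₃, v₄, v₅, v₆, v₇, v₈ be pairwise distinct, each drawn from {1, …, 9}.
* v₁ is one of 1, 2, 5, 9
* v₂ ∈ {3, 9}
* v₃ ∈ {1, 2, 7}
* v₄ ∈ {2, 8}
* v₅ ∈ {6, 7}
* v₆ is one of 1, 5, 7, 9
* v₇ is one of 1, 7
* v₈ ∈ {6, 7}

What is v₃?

The 8 variables draw from only 8 values {1, 2, 3, 5, 6, 7, 8, 9}, so each is used; only v₂ can be 3, hence v₂ = 3.
The 7 still-open variables draw from only 7 values {1, 2, 5, 6, 7, 8, 9}, so each is used; only v₄ can be 8, hence v₄ = 8.
v₅ and v₈ between them cover only {6, 7} — a naked pair. Remove those values from v₃, v₆, v₇.
v₇ must be 1 (only option left). Eliminate 1 elsewhere: v₁, v₃, v₆.
So v₃ = 2.

2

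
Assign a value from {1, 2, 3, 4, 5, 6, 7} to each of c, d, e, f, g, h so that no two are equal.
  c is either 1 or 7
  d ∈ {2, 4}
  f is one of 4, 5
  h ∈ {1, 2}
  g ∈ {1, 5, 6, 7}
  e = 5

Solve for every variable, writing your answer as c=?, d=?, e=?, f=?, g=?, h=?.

c=7, d=2, e=5, f=4, g=6, h=1

e must be 5 (only option left). Strike 5 from f, g.
f's domain is down to {4}, so f = 4. So d can't be 4.
d's domain is down to {2}, so d = 2. Remove 2 from h.
h has just one choice, so h = 1. So c, g can't be 1.
c's domain is down to {7}, so c = 7. Strike 7 from g.
That leaves g = 6.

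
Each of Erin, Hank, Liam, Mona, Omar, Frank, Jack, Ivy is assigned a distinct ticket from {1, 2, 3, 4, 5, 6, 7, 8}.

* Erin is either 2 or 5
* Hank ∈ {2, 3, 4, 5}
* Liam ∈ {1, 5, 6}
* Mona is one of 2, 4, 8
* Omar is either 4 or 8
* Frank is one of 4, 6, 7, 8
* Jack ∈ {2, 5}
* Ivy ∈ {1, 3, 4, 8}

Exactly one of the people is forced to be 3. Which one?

Hank

The 8 variables together cover exactly {1, 2, 3, 4, 5, 6, 7, 8} — 8 values for 8 variables — and 7 appears only in Frank's list, so Frank = 7.
The 7 still-open variables draw from only 7 values {1, 2, 3, 4, 5, 6, 8}, so each is used; only Liam can be 6, hence Liam = 6.
The 6 still-open variables draw from only 6 values {1, 2, 3, 4, 5, 8}, so each is used; only Ivy can be 1, hence Ivy = 1.
The 5 still-open variables draw from only 5 values {2, 3, 4, 5, 8}, so each is used; only Hank can be 3, hence Hank = 3.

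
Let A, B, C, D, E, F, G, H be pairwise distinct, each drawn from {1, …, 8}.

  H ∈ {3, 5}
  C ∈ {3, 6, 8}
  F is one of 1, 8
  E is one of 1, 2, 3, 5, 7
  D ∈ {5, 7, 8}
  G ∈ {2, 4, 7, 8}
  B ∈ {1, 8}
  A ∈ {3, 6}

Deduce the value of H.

5

The 8 variables draw from only 8 values {1, 2, 3, 4, 5, 6, 7, 8}, so each is used; only G can be 4, hence G = 4.
Among the 7 still-open variables, 2 fits only E (and all 7 values in {1, 2, 3, 5, 6, 7, 8} must be used), so E = 2.
Among the 6 still-open variables, 7 fits only D (and all 6 values in {1, 3, 5, 6, 7, 8} must be used), so D = 7.
The 5 still-open variables draw from only 5 values {1, 3, 5, 6, 8}, so each is used; only H can be 5, hence H = 5.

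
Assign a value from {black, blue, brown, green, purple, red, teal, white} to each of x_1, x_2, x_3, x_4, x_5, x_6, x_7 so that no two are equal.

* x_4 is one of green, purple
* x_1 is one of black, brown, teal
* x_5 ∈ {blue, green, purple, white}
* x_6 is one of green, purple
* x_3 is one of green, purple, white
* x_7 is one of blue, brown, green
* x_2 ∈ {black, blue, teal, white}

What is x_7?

The 2 variables x_4 and x_6 are confined to {green, purple}, which locks those values in; drop them from x_3, x_5, x_7.
x_3 has just one choice, so x_3 = white. So x_2, x_5 can't be white.
x_5's domain is down to {blue}, so x_5 = blue. Remove blue from x_2, x_7.
So x_7 = brown.

brown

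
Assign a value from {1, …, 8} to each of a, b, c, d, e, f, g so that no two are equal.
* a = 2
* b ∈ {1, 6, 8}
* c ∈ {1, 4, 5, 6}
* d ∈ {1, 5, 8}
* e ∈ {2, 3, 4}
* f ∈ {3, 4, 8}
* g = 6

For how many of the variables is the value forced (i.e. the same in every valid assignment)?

2

a has just one choice, so a = 2. Eliminate 2 elsewhere: e.
That leaves g = 6. Strike 6 from b, c.
Determined: a=2, g=6. The other variables each still have more than one consistent value. That makes 2.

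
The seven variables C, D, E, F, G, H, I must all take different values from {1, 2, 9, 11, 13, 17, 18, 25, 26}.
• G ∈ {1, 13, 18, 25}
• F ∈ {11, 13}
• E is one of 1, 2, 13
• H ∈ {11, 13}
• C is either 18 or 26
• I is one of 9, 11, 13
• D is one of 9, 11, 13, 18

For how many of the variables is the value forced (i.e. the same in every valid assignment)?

3

The 2 variables F and H are confined to {11, 13}, which locks those values in; drop them from D, E, G, I.
I must be 9 (only option left). Remove 9 from D.
D must be 18 (only option left). Remove 18 from C, G.
C must be 26 (only option left).
Determined: C=26, D=18, I=9. The other variables each still have more than one consistent value. That makes 3.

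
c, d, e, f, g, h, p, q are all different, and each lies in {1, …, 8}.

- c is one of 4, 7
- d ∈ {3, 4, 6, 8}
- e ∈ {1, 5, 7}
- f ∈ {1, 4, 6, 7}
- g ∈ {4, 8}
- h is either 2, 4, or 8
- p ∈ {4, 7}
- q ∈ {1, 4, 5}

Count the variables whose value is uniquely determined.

4

The 8 variables together cover exactly {1, 2, 3, 4, 5, 6, 7, 8} — 8 values for 8 variables — and 2 appears only in h's list, so h = 2.
The 7 still-open variables together cover exactly {1, 3, 4, 5, 6, 7, 8} — 7 values for 7 variables — and 3 appears only in d's list, so d = 3.
The 6 still-open variables together cover exactly {1, 4, 5, 6, 7, 8} — 6 values for 6 variables — and 6 appears only in f's list, so f = 6.
The 5 still-open variables draw from only 5 values {1, 4, 5, 7, 8}, so each is used; only g can be 8, hence g = 8.
c and p between them cover only {4, 7} — a naked pair. Remove those values from e, q.
Determined: d=3, f=6, g=8, h=2. The other variables each still have more than one consistent value. That makes 4.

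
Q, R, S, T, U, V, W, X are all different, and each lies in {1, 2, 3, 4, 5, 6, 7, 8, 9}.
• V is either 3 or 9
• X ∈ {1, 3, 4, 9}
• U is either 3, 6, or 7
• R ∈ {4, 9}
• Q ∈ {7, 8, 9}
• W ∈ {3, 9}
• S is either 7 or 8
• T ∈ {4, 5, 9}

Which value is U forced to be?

The 8 variables together cover exactly {1, 3, 4, 5, 6, 7, 8, 9} — 8 values for 8 variables — and 1 appears only in X's list, so X = 1.
Among the 7 still-open variables, 5 fits only T (and all 7 values in {3, 4, 5, 6, 7, 8, 9} must be used), so T = 5.
The 6 still-open variables draw from only 6 values {3, 4, 6, 7, 8, 9}, so each is used; only R can be 4, hence R = 4.
The 5 still-open variables draw from only 5 values {3, 6, 7, 8, 9}, so each is used; only U can be 6, hence U = 6.

6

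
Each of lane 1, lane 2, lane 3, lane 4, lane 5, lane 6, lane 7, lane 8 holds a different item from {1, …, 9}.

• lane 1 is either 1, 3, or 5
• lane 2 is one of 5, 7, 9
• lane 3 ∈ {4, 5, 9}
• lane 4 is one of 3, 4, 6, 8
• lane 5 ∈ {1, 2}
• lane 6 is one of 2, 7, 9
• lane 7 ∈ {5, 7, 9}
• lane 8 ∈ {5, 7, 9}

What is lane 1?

3

lane 2, lane 7, lane 8 share exactly the 3 values {5, 7, 9}; by pigeonhole those values go to them, so strike 5, 7, 9 from lane 1, lane 3, lane 6.
That leaves lane 3 = 4. Eliminate 4 elsewhere: lane 4.
lane 6 must be 2 (only option left). Strike 2 from lane 5.
lane 5's domain is down to {1}, so lane 5 = 1. Remove 1 from lane 1.
So lane 1 = 3.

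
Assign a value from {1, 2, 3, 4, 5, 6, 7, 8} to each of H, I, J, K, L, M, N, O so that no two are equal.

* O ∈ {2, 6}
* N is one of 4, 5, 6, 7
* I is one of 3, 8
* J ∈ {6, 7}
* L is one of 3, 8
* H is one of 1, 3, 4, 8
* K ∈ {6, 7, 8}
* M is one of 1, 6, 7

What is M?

1

The 8 variables draw from only 8 values {1, 2, 3, 4, 5, 6, 7, 8}, so each is used; only O can be 2, hence O = 2.
Among the 7 still-open variables, 5 fits only N (and all 7 values in {1, 3, 4, 5, 6, 7, 8} must be used), so N = 5.
The 6 still-open variables draw from only 6 values {1, 3, 4, 6, 7, 8}, so each is used; only H can be 4, hence H = 4.
Among the 5 still-open variables, 1 fits only M (and all 5 values in {1, 3, 6, 7, 8} must be used), so M = 1.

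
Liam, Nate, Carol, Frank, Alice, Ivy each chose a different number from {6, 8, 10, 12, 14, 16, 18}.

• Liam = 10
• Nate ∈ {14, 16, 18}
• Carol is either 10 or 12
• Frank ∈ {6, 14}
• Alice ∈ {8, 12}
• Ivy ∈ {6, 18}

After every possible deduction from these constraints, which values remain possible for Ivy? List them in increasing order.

6, 18

Liam has just one choice, so Liam = 10. Eliminate 10 elsewhere: Carol.
Carol must be 12 (only option left). So Alice can't be 12.
Alice's domain is down to {8}, so Alice = 8.
No further eliminations apply; Ivy can still be any of 6, 18.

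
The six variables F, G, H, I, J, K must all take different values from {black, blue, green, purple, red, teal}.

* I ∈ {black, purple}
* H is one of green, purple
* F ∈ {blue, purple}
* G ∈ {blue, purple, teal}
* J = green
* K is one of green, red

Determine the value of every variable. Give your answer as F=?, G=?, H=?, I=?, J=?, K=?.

F=blue, G=teal, H=purple, I=black, J=green, K=red

J has just one choice, so J = green. Eliminate green elsewhere: H, K.
K's domain is down to {red}, so K = red.
H must be purple (only option left). Eliminate purple elsewhere: F, G, I.
I must be black (only option left).
F must be blue (only option left). Strike blue from G.
That leaves G = teal.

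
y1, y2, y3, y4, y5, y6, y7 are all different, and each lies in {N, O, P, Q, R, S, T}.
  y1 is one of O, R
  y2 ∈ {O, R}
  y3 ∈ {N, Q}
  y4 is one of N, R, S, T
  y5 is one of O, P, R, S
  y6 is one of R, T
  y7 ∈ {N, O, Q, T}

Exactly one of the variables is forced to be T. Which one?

Among the 7 variables, P fits only y5 (and all 7 values in {N, O, P, Q, R, S, T} must be used), so y5 = P.
The 6 still-open variables draw from only 6 values {N, O, Q, R, S, T}, so each is used; only y4 can be S, hence y4 = S.
y1 and y2 share exactly the 2 values {O, R}; by pigeonhole those values go to them, so strike O, R from y6, y7.
So T goes to y6.

y6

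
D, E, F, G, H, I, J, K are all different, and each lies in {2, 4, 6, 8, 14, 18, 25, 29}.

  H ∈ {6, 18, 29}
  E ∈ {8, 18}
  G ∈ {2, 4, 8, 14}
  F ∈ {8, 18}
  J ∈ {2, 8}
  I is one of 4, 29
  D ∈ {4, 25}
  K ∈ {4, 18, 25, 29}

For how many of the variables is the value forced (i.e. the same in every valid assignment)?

The 8 variables draw from only 8 values {2, 4, 6, 8, 14, 18, 25, 29}, so each is used; only H can be 6, hence H = 6.
The 7 still-open variables draw from only 7 values {2, 4, 8, 14, 18, 25, 29}, so each is used; only G can be 14, hence G = 14.
The 6 still-open variables together cover exactly {2, 4, 8, 18, 25, 29} — 6 values for 6 variables — and 2 appears only in J's list, so J = 2.
E and F share exactly the 2 values {8, 18}; by pigeonhole those values go to them, so strike 8, 18 from K.
Determined: G=14, H=6, J=2. The other variables each still have more than one consistent value. That makes 3.

3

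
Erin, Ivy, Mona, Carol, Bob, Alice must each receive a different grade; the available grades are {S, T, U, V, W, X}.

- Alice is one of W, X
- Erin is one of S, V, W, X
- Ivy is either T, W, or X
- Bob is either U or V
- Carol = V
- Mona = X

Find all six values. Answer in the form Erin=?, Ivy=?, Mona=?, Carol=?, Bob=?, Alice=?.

Mona must be X (only option left). So Erin, Ivy, Alice can't be X.
Carol has just one choice, so Carol = V. So Erin, Bob can't be V.
Bob has just one choice, so Bob = U.
That leaves Alice = W. So Erin, Ivy can't be W.
Erin must be S (only option left).
That leaves Ivy = T.

Erin=S, Ivy=T, Mona=X, Carol=V, Bob=U, Alice=W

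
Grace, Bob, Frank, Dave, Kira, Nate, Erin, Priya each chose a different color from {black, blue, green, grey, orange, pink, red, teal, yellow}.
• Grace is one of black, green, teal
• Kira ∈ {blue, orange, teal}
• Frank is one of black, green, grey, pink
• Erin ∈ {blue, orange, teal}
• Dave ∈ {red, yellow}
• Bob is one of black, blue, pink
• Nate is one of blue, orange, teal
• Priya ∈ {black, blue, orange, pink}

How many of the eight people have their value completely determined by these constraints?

Kira, Nate, Erin between them cover only {blue, orange, teal} — a naked triple. Remove those values from Grace, Bob, Priya.
Bob and Priya between them cover only {black, pink} — a naked pair. Remove those values from Grace, Frank.
That leaves Grace = green. Remove green from Frank.
Frank must be grey (only option left).
Determined: Grace=green, Frank=grey. The other people each still have more than one consistent value. That makes 2.

2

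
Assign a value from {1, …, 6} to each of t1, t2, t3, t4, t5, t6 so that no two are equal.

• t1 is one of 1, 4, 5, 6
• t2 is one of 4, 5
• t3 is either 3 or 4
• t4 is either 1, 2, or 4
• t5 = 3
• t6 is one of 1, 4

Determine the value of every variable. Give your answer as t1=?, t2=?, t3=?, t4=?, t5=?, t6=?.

t5 must be 3 (only option left). Strike 3 from t3.
t3's domain is down to {4}, so t3 = 4. Eliminate 4 elsewhere: t1, t2, t4, t6.
t6's domain is down to {1}, so t6 = 1. Remove 1 from t1, t4.
t2's domain is down to {5}, so t2 = 5. Strike 5 from t1.
That leaves t4 = 2.
t1's domain is down to {6}, so t1 = 6.

t1=6, t2=5, t3=4, t4=2, t5=3, t6=1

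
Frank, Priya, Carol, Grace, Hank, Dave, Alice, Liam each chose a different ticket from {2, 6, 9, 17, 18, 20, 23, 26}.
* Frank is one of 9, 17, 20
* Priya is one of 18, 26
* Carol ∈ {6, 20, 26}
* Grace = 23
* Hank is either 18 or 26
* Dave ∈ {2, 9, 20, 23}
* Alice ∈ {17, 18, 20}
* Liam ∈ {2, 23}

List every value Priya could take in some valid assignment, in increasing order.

18, 26

Grace has just one choice, so Grace = 23. So Dave, Liam can't be 23.
That leaves Liam = 2. So Dave can't be 2.
The 6 still-open variables together cover exactly {6, 9, 17, 18, 20, 26} — 6 values for 6 variables — and 6 appears only in Carol's list, so Carol = 6.
Priya and Hank between them cover only {18, 26} — a naked pair. Remove those values from Alice.
No further eliminations apply; Priya can still be any of 18, 26.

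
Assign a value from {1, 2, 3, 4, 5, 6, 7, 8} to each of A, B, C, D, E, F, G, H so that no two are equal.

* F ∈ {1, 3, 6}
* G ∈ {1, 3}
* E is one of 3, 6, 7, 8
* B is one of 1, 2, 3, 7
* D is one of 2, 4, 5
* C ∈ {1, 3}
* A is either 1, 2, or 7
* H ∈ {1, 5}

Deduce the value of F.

6

Among the 8 variables, 4 fits only D (and all 8 values in {1, 2, 3, 4, 5, 6, 7, 8} must be used), so D = 4.
The 7 still-open variables together cover exactly {1, 2, 3, 5, 6, 7, 8} — 7 values for 7 variables — and 5 appears only in H's list, so H = 5.
Among the 6 still-open variables, 8 fits only E (and all 6 values in {1, 2, 3, 6, 7, 8} must be used), so E = 8.
The 5 still-open variables draw from only 5 values {1, 2, 3, 6, 7}, so each is used; only F can be 6, hence F = 6.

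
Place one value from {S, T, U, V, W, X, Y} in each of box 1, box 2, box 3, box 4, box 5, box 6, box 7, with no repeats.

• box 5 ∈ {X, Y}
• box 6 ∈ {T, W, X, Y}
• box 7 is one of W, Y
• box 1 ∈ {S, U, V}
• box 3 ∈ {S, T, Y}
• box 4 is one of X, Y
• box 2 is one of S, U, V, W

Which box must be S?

box 3

box 4 and box 5 share exactly the 2 values {X, Y}; by pigeonhole those values go to them, so strike X, Y from box 3, box 6, box 7.
box 7 has just one choice, so box 7 = W. Strike W from box 2, box 6.
box 6 must be T (only option left). So box 3 can't be T.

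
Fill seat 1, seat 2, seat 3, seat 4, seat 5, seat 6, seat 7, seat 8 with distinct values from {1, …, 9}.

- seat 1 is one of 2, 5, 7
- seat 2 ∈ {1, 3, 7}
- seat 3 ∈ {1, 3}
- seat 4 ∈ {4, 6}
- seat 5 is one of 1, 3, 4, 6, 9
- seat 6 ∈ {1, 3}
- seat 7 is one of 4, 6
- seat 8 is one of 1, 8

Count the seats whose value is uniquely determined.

3

seat 3 and seat 6 share exactly the 2 values {1, 3}; by pigeonhole those values go to them, so strike 1, 3 from seat 2, seat 5, seat 8.
That leaves seat 2 = 7. Strike 7 from seat 1.
seat 8 has just one choice, so seat 8 = 8.
The 2 variables seat 4 and seat 7 are confined to {4, 6}, which locks those values in; drop them from seat 5.
seat 5 must be 9 (only option left).
Determined: seat 2=7, seat 5=9, seat 8=8. The other seats each still have more than one consistent value. That makes 3.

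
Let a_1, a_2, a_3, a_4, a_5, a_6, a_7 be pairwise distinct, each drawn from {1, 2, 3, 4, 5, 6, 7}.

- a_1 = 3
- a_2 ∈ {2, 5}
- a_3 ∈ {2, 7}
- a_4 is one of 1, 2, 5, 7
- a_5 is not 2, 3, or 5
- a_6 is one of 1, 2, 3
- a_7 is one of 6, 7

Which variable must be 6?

a_7

a_1 must be 3 (only option left). So a_6 can't be 3.
Among the 6 still-open variables, 4 fits only a_5 (and all 6 values in {1, 2, 4, 5, 6, 7} must be used), so a_5 = 4.
The 5 still-open variables draw from only 5 values {1, 2, 5, 6, 7}, so each is used; only a_7 can be 6, hence a_7 = 6.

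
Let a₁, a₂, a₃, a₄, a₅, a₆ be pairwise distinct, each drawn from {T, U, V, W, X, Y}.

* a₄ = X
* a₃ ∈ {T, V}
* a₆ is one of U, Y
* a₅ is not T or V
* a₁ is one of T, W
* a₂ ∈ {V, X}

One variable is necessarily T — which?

a₃

a₄ has just one choice, so a₄ = X. Eliminate X elsewhere: a₂, a₅.
That leaves a₂ = V. Eliminate V elsewhere: a₃.
So T goes to a₃.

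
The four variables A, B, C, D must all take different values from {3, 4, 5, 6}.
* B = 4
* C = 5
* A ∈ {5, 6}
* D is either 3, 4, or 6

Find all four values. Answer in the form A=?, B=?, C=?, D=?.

A=6, B=4, C=5, D=3

B's domain is down to {4}, so B = 4. Eliminate 4 elsewhere: D.
C's domain is down to {5}, so C = 5. So A can't be 5.
That leaves A = 6. So D can't be 6.
D has just one choice, so D = 3.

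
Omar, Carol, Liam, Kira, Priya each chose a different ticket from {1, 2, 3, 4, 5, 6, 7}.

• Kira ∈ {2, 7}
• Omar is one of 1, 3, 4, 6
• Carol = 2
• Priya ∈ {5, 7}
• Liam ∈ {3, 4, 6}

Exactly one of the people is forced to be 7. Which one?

Carol's domain is down to {2}, so Carol = 2. Eliminate 2 elsewhere: Kira.
So 7 goes to Kira.

Kira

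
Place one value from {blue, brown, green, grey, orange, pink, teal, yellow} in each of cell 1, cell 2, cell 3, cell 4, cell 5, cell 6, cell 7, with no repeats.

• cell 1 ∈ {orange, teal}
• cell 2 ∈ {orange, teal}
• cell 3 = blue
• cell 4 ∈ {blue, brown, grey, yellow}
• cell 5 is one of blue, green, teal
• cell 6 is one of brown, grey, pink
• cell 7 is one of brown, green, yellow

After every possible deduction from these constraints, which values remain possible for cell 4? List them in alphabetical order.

brown, grey, yellow

cell 3 must be blue (only option left). Remove blue from cell 4, cell 5.
cell 1 and cell 2 between them cover only {orange, teal} — a naked pair. Remove those values from cell 5.
cell 5's domain is down to {green}, so cell 5 = green. Remove green from cell 7.
No further eliminations apply; cell 4 can still be any of brown, grey, yellow.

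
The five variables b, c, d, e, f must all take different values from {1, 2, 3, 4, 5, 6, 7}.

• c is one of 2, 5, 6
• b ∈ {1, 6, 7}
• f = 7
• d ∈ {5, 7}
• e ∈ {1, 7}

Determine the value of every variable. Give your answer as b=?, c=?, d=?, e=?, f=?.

f has just one choice, so f = 7. Eliminate 7 elsewhere: b, d, e.
That leaves d = 5. Remove 5 from c.
That leaves e = 1. So b can't be 1.
That leaves b = 6. Remove 6 from c.
c must be 2 (only option left).

b=6, c=2, d=5, e=1, f=7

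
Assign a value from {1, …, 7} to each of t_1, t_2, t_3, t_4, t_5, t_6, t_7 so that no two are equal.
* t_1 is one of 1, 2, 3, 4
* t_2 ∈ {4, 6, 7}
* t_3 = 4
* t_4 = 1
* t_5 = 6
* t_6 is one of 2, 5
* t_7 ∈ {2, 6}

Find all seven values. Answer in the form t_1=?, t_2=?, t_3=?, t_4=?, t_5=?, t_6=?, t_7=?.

t_1=3, t_2=7, t_3=4, t_4=1, t_5=6, t_6=5, t_7=2

t_3 must be 4 (only option left). Remove 4 from t_1, t_2.
t_4 must be 1 (only option left). So t_1 can't be 1.
That leaves t_5 = 6. Remove 6 from t_2, t_7.
t_7 must be 2 (only option left). Strike 2 from t_1, t_6.
t_1 must be 3 (only option left).
t_2 has just one choice, so t_2 = 7.
That leaves t_6 = 5.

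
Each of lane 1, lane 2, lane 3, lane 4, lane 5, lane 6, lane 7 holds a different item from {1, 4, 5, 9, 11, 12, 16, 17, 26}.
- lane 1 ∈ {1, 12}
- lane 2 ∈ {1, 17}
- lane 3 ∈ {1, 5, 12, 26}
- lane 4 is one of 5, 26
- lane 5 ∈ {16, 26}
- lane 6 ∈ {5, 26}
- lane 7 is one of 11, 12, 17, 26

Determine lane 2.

17

Among the 7 variables, 11 fits only lane 7 (and all 7 values in {1, 5, 11, 12, 16, 17, 26} must be used), so lane 7 = 11.
Among the 6 still-open variables, 16 fits only lane 5 (and all 6 values in {1, 5, 12, 16, 17, 26} must be used), so lane 5 = 16.
Among the 5 still-open variables, 17 fits only lane 2 (and all 5 values in {1, 5, 12, 17, 26} must be used), so lane 2 = 17.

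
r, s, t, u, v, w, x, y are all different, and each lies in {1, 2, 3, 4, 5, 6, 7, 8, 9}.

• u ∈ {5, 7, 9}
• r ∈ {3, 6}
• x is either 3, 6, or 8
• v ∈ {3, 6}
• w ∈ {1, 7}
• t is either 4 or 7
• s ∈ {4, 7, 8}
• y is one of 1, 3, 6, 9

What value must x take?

8

The 8 variables together cover exactly {1, 3, 4, 5, 6, 7, 8, 9} — 8 values for 8 variables — and 5 appears only in u's list, so u = 5.
Among the 7 still-open variables, 9 fits only y (and all 7 values in {1, 3, 4, 6, 7, 8, 9} must be used), so y = 9.
The 6 still-open variables together cover exactly {1, 3, 4, 6, 7, 8} — 6 values for 6 variables — and 1 appears only in w's list, so w = 1.
r and v share exactly the 2 values {3, 6}; by pigeonhole those values go to them, so strike 3, 6 from x.
So x = 8.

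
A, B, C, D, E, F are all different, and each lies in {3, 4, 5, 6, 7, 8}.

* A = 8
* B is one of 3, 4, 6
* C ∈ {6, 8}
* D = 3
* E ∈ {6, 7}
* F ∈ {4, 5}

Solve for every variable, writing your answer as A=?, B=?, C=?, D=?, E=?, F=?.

A=8, B=4, C=6, D=3, E=7, F=5

A's domain is down to {8}, so A = 8. So C can't be 8.
C's domain is down to {6}, so C = 6. Remove 6 from B, E.
D's domain is down to {3}, so D = 3. Strike 3 from B.
E's domain is down to {7}, so E = 7.
B's domain is down to {4}, so B = 4. So F can't be 4.
F's domain is down to {5}, so F = 5.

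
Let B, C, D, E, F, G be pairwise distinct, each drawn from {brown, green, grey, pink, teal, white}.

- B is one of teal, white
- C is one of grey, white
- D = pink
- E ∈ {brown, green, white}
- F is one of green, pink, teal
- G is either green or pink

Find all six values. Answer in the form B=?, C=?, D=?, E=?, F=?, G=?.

B=white, C=grey, D=pink, E=brown, F=teal, G=green

D has just one choice, so D = pink. So F, G can't be pink.
G has just one choice, so G = green. Remove green from E, F.
F has just one choice, so F = teal. Strike teal from B.
B has just one choice, so B = white. Remove white from C, E.
C has just one choice, so C = grey.
E's domain is down to {brown}, so E = brown.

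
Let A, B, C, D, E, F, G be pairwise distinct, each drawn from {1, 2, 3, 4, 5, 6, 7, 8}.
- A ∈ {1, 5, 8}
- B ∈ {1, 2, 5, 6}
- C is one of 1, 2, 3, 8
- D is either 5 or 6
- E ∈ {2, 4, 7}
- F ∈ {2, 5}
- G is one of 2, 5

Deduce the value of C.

F and G share exactly the 2 values {2, 5}; by pigeonhole those values go to them, so strike 2, 5 from A, B, C, D, E.
D's domain is down to {6}, so D = 6. Eliminate 6 elsewhere: B.
B's domain is down to {1}, so B = 1. So A, C can't be 1.
That leaves A = 8. So C can't be 8.
So C = 3.

3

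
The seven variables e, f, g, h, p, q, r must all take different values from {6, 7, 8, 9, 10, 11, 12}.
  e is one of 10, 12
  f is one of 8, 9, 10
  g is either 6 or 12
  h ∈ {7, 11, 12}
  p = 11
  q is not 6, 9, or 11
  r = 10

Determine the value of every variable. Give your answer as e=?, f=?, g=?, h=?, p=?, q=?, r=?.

e=12, f=9, g=6, h=7, p=11, q=8, r=10

p's domain is down to {11}, so p = 11. Remove 11 from h.
That leaves r = 10. Eliminate 10 elsewhere: e, f, q.
e has just one choice, so e = 12. Eliminate 12 elsewhere: g, h, q.
g's domain is down to {6}, so g = 6.
h's domain is down to {7}, so h = 7. Strike 7 from q.
q's domain is down to {8}, so q = 8. So f can't be 8.
f has just one choice, so f = 9.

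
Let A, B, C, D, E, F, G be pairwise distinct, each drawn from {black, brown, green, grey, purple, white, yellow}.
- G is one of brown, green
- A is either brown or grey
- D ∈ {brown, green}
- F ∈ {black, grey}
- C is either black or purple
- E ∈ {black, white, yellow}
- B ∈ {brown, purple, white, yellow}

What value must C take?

D and G between them cover only {brown, green} — a naked pair. Remove those values from A, B.
A's domain is down to {grey}, so A = grey. Strike grey from F.
F must be black (only option left). Remove black from C, E.
So C = purple.

purple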